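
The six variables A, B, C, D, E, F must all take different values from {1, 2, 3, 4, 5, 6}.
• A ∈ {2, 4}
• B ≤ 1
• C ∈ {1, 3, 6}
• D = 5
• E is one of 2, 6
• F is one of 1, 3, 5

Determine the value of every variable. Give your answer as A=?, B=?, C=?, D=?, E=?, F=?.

A=4, B=1, C=6, D=5, E=2, F=3

B's domain is down to {1}, so B = 1. Remove 1 from C, F.
D's domain is down to {5}, so D = 5. Remove 5 from F.
F must be 3 (only option left). Remove 3 from C.
C has just one choice, so C = 6. Eliminate 6 elsewhere: E.
E has just one choice, so E = 2. So A can't be 2.
That leaves A = 4.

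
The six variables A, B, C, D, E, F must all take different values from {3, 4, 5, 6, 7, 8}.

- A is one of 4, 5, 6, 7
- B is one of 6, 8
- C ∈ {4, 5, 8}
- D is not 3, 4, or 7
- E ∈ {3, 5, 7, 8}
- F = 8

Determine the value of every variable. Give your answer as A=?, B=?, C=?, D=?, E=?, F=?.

A=7, B=6, C=4, D=5, E=3, F=8

F has just one choice, so F = 8. So B, C, D, E can't be 8.
B must be 6 (only option left). So A, D can't be 6.
D must be 5 (only option left). So A, C, E can't be 5.
C must be 4 (only option left). Remove 4 from A.
That leaves A = 7. Remove 7 from E.
That leaves E = 3.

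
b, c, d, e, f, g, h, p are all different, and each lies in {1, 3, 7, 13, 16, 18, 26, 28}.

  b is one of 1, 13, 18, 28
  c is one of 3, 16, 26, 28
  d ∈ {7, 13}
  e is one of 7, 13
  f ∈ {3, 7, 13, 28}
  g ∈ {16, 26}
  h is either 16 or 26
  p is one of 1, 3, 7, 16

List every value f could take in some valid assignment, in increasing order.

Among the 8 variables, 18 fits only b (and all 8 values in {1, 3, 7, 13, 16, 18, 26, 28} must be used), so b = 18.
Among the 7 still-open variables, 1 fits only p (and all 7 values in {1, 3, 7, 13, 16, 26, 28} must be used), so p = 1.
d and e between them cover only {7, 13} — a naked pair. Remove those values from f.
The 2 variables g and h are confined to {16, 26}, which locks those values in; drop them from c.
No further eliminations apply; f can still be any of 3, 28.

3, 28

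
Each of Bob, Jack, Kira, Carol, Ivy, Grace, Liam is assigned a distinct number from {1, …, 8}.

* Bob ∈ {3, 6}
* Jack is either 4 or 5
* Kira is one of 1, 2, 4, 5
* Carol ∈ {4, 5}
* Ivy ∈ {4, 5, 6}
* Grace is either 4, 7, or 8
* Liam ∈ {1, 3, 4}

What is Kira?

2

Jack and Carol between them cover only {4, 5} — a naked pair. Remove those values from Kira, Ivy, Grace, Liam.
Ivy's domain is down to {6}, so Ivy = 6. Remove 6 from Bob.
Bob's domain is down to {3}, so Bob = 3. So Liam can't be 3.
Liam has just one choice, so Liam = 1. So Kira can't be 1.
So Kira = 2.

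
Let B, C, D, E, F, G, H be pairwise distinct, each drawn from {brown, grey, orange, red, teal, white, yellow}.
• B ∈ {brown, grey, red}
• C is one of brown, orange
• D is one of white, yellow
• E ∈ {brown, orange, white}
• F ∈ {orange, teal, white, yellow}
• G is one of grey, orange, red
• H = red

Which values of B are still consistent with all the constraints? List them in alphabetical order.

H's domain is down to {red}, so H = red. Strike red from B, G.
Among the 6 still-open variables, teal fits only F (and all 6 values in {brown, grey, orange, teal, white, yellow} must be used), so F = teal.
Among the 5 still-open variables, yellow fits only D (and all 5 values in {brown, grey, orange, white, yellow} must be used), so D = yellow.
The 4 still-open variables together cover exactly {brown, grey, orange, white} — 4 values for 4 variables — and white appears only in E's list, so E = white.
No further eliminations apply; B can still be any of brown, grey.

brown, grey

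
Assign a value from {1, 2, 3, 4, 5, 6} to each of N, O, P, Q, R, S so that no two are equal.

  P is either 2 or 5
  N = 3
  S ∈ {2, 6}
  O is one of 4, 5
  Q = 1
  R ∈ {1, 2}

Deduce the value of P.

N has just one choice, so N = 3.
Q has just one choice, so Q = 1. Strike 1 from R.
That leaves R = 2. Remove 2 from P, S.
So P = 5.

5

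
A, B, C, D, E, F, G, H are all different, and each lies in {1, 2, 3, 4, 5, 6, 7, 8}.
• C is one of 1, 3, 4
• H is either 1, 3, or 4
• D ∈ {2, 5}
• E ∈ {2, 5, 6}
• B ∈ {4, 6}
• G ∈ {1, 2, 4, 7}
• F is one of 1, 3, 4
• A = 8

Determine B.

A must be 8 (only option left).
The 7 still-open variables draw from only 7 values {1, 2, 3, 4, 5, 6, 7}, so each is used; only G can be 7, hence G = 7.
C, F, H between them cover only {1, 3, 4} — a naked triple. Remove those values from B.
So B = 6.

6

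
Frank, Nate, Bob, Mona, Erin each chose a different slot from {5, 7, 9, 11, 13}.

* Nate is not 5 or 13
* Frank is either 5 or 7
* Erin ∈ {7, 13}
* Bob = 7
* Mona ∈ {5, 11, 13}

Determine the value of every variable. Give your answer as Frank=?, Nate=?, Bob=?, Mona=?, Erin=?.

Frank=5, Nate=9, Bob=7, Mona=11, Erin=13

Bob has just one choice, so Bob = 7. Remove 7 from Frank, Nate, Erin.
Erin's domain is down to {13}, so Erin = 13. Strike 13 from Mona.
Frank must be 5 (only option left). Strike 5 from Mona.
Mona has just one choice, so Mona = 11. Eliminate 11 elsewhere: Nate.
That leaves Nate = 9.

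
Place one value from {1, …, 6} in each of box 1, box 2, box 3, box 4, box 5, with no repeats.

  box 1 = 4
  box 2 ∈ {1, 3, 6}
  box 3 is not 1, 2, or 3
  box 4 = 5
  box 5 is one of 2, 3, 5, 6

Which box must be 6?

box 1's domain is down to {4}, so box 1 = 4. Strike 4 from box 3.
box 4 must be 5 (only option left). Strike 5 from box 3, box 5.
So 6 goes to box 3.

box 3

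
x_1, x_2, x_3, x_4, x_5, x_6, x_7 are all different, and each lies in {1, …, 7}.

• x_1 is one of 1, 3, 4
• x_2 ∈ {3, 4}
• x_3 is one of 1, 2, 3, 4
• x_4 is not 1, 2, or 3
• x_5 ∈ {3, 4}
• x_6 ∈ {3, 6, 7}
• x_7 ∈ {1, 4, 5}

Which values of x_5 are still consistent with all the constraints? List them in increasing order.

Among the 7 variables, 2 fits only x_3 (and all 7 values in {1, 2, 3, 4, 5, 6, 7} must be used), so x_3 = 2.
x_2 and x_5 between them cover only {3, 4} — a naked pair. Remove those values from x_1, x_4, x_6, x_7.
x_1 must be 1 (only option left). Remove 1 from x_7.
x_7's domain is down to {5}, so x_7 = 5. Strike 5 from x_4.
No further eliminations apply; x_5 can still be any of 3, 4.

3, 4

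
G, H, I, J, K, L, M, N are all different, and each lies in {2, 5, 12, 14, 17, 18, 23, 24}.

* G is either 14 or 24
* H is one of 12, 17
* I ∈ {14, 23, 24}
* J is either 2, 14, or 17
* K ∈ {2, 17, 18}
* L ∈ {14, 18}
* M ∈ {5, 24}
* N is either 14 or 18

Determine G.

The 8 variables together cover exactly {2, 5, 12, 14, 17, 18, 23, 24} — 8 values for 8 variables — and 5 appears only in M's list, so M = 5.
The 7 still-open variables together cover exactly {2, 12, 14, 17, 18, 23, 24} — 7 values for 7 variables — and 12 appears only in H's list, so H = 12.
Among the 6 still-open variables, 23 fits only I (and all 6 values in {2, 14, 17, 18, 23, 24} must be used), so I = 23.
Among the 5 still-open variables, 24 fits only G (and all 5 values in {2, 14, 17, 18, 24} must be used), so G = 24.

24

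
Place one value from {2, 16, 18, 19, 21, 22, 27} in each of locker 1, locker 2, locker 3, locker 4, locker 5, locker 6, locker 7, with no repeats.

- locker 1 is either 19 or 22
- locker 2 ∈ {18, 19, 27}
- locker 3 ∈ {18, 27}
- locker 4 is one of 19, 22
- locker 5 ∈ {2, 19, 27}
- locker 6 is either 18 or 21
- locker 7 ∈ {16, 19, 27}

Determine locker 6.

The 7 variables together cover exactly {2, 16, 18, 19, 21, 22, 27} — 7 values for 7 variables — and 2 appears only in locker 5's list, so locker 5 = 2.
The 6 still-open variables draw from only 6 values {16, 18, 19, 21, 22, 27}, so each is used; only locker 7 can be 16, hence locker 7 = 16.
The 5 still-open variables together cover exactly {18, 19, 21, 22, 27} — 5 values for 5 variables — and 21 appears only in locker 6's list, so locker 6 = 21.

21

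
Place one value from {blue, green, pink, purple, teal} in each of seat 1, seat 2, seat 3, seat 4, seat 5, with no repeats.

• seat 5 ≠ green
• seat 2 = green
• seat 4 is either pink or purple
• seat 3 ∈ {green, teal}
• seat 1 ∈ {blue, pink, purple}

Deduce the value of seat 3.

seat 2's domain is down to {green}, so seat 2 = green. Strike green from seat 3.
So seat 3 = teal.

teal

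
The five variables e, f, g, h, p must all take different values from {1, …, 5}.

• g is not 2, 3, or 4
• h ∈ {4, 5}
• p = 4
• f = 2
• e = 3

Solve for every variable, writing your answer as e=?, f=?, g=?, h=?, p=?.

e=3, f=2, g=1, h=5, p=4

e must be 3 (only option left).
f's domain is down to {2}, so f = 2.
That leaves p = 4. So h can't be 4.
h must be 5 (only option left). So g can't be 5.
That leaves g = 1.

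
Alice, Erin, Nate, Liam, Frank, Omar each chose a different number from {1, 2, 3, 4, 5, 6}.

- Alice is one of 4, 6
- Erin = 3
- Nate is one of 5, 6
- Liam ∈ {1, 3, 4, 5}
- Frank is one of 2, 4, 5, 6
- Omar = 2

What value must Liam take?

Erin must be 3 (only option left). Eliminate 3 elsewhere: Liam.
That leaves Omar = 2. Strike 2 from Frank.
Among the 4 still-open variables, 1 fits only Liam (and all 4 values in {1, 4, 5, 6} must be used), so Liam = 1.

1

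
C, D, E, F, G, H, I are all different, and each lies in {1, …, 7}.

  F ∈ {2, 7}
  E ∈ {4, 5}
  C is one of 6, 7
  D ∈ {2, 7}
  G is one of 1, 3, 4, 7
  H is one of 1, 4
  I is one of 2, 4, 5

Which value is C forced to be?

6

Among the 7 variables, 3 fits only G (and all 7 values in {1, 2, 3, 4, 5, 6, 7} must be used), so G = 3.
Among the 6 still-open variables, 1 fits only H (and all 6 values in {1, 2, 4, 5, 6, 7} must be used), so H = 1.
The 5 still-open variables draw from only 5 values {2, 4, 5, 6, 7}, so each is used; only C can be 6, hence C = 6.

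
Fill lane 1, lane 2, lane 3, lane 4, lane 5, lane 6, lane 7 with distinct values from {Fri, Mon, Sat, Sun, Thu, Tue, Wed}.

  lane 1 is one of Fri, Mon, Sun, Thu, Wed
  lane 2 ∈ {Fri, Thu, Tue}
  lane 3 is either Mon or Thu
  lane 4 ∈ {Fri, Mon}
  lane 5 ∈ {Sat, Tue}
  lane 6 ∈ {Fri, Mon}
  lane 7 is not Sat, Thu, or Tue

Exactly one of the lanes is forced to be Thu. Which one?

lane 3

The 7 variables together cover exactly {Fri, Mon, Sat, Sun, Thu, Tue, Wed} — 7 values for 7 variables — and Sat appears only in lane 5's list, so lane 5 = Sat.
The 6 still-open variables draw from only 6 values {Fri, Mon, Sun, Thu, Tue, Wed}, so each is used; only lane 2 can be Tue, hence lane 2 = Tue.
The 2 variables lane 4 and lane 6 are confined to {Fri, Mon}, which locks those values in; drop them from lane 1, lane 3, lane 7.
So Thu goes to lane 3.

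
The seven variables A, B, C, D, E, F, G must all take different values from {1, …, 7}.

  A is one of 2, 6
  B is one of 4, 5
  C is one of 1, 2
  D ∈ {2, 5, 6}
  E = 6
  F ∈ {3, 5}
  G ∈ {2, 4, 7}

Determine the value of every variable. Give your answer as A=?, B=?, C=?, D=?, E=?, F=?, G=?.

A=2, B=4, C=1, D=5, E=6, F=3, G=7

E has just one choice, so E = 6. Strike 6 from A, D.
A's domain is down to {2}, so A = 2. Remove 2 from C, D, G.
That leaves C = 1.
D's domain is down to {5}, so D = 5. Strike 5 from B, F.
F's domain is down to {3}, so F = 3.
B must be 4 (only option left). So G can't be 4.
That leaves G = 7.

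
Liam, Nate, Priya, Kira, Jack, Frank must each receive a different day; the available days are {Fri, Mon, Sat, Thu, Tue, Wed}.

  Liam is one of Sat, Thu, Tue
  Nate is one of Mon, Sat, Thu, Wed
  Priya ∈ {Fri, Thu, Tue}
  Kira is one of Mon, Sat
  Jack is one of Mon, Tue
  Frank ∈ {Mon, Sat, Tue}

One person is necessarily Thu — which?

The 6 variables draw from only 6 values {Fri, Mon, Sat, Thu, Tue, Wed}, so each is used; only Priya can be Fri, hence Priya = Fri.
The 5 still-open variables draw from only 5 values {Mon, Sat, Thu, Tue, Wed}, so each is used; only Nate can be Wed, hence Nate = Wed.
Among the 4 still-open variables, Thu fits only Liam (and all 4 values in {Mon, Sat, Thu, Tue} must be used), so Liam = Thu.

Liam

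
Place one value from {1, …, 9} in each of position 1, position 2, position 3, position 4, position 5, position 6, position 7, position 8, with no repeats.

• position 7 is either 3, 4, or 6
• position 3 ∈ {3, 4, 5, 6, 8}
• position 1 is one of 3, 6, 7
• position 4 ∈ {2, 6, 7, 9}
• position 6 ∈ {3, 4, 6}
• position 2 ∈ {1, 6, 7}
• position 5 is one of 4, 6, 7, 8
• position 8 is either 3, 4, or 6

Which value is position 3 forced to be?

position 6, position 7, position 8 between them cover only {3, 4, 6} — a naked triple. Remove those values from position 1, position 2, position 3, position 4, position 5.
That leaves position 1 = 7. Eliminate 7 elsewhere: position 2, position 4, position 5.
That leaves position 2 = 1.
That leaves position 5 = 8. Remove 8 from position 3.
So position 3 = 5.

5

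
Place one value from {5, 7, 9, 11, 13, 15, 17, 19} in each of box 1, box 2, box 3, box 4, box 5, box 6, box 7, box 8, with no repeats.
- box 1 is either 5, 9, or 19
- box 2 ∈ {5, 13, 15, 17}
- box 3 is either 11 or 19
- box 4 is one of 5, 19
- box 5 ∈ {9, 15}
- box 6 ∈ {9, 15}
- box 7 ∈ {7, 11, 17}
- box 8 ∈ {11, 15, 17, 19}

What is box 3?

Among the 8 variables, 7 fits only box 7 (and all 8 values in {5, 7, 9, 11, 13, 15, 17, 19} must be used), so box 7 = 7.
Among the 7 still-open variables, 13 fits only box 2 (and all 7 values in {5, 9, 11, 13, 15, 17, 19} must be used), so box 2 = 13.
The 6 still-open variables together cover exactly {5, 9, 11, 15, 17, 19} — 6 values for 6 variables — and 17 appears only in box 8's list, so box 8 = 17.
The 5 still-open variables together cover exactly {5, 9, 11, 15, 19} — 5 values for 5 variables — and 11 appears only in box 3's list, so box 3 = 11.

11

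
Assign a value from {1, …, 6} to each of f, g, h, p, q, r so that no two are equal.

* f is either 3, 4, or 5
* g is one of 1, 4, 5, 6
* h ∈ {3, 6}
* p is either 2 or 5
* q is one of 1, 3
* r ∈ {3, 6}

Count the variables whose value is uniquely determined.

2

The 6 variables together cover exactly {1, 2, 3, 4, 5, 6} — 6 values for 6 variables — and 2 appears only in p's list, so p = 2.
h and r between them cover only {3, 6} — a naked pair. Remove those values from f, g, q.
q must be 1 (only option left). Strike 1 from g.
Determined: p=2, q=1. The other variables each still have more than one consistent value. That makes 2.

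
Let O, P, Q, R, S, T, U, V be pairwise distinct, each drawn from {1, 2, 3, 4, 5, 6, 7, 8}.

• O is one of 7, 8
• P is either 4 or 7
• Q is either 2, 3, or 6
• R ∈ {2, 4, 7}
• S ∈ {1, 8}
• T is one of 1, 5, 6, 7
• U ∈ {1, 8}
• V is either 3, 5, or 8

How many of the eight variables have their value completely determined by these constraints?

3

S and U share exactly the 2 values {1, 8}; by pigeonhole those values go to them, so strike 1, 8 from O, T, V.
That leaves O = 7. Eliminate 7 elsewhere: P, R, T.
P must be 4 (only option left). Eliminate 4 elsewhere: R.
R has just one choice, so R = 2. So Q can't be 2.
Determined: O=7, P=4, R=2. The other variables each still have more than one consistent value. That makes 3.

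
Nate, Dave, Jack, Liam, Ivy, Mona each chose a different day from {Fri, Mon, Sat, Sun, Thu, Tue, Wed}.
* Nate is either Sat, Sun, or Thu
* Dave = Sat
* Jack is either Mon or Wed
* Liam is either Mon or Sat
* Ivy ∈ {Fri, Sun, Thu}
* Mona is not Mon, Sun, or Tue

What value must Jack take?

Wed

Dave's domain is down to {Sat}, so Dave = Sat. Eliminate Sat elsewhere: Nate, Liam, Mona.
Liam's domain is down to {Mon}, so Liam = Mon. Eliminate Mon elsewhere: Jack.
So Jack = Wed.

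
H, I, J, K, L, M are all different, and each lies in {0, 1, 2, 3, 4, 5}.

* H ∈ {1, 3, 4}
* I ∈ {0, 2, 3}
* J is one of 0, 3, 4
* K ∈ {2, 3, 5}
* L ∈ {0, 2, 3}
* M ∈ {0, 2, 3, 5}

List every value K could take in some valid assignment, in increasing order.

The 6 variables draw from only 6 values {0, 1, 2, 3, 4, 5}, so each is used; only H can be 1, hence H = 1.
The 5 still-open variables draw from only 5 values {0, 2, 3, 4, 5}, so each is used; only J can be 4, hence J = 4.
No further eliminations apply; K can still be any of 2, 3, 5.

2, 3, 5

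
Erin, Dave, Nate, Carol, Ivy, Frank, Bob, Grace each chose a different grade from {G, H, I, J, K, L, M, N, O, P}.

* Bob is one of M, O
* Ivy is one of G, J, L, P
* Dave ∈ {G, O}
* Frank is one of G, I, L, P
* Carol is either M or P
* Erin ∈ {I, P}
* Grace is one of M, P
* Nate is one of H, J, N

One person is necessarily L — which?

The 2 variables Carol and Grace are confined to {M, P}, which locks those values in; drop them from Erin, Ivy, Frank, Bob.
Erin's domain is down to {I}, so Erin = I. Strike I from Frank.
Bob's domain is down to {O}, so Bob = O. So Dave can't be O.
Dave has just one choice, so Dave = G. Eliminate G elsewhere: Ivy, Frank.
So L goes to Frank.

Frank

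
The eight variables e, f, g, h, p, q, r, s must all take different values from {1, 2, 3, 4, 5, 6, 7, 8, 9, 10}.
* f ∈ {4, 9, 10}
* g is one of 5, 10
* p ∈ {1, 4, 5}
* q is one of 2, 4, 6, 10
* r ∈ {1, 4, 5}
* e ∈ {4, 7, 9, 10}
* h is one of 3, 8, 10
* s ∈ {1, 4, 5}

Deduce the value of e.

p, r, s between them cover only {1, 4, 5} — a naked triple. Remove those values from e, f, g, q.
g's domain is down to {10}, so g = 10. Strike 10 from e, f, h, q.
f's domain is down to {9}, so f = 9. Strike 9 from e.
So e = 7.

7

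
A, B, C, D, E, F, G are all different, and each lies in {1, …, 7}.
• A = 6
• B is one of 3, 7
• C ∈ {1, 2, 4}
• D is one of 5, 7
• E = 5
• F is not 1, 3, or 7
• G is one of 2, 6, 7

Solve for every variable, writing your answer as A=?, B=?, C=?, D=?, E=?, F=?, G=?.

A=6, B=3, C=1, D=7, E=5, F=4, G=2

A's domain is down to {6}, so A = 6. Remove 6 from F, G.
E's domain is down to {5}, so E = 5. Strike 5 from D, F.
That leaves D = 7. Remove 7 from B, G.
G has just one choice, so G = 2. Eliminate 2 elsewhere: C, F.
That leaves B = 3.
F has just one choice, so F = 4. Eliminate 4 elsewhere: C.
That leaves C = 1.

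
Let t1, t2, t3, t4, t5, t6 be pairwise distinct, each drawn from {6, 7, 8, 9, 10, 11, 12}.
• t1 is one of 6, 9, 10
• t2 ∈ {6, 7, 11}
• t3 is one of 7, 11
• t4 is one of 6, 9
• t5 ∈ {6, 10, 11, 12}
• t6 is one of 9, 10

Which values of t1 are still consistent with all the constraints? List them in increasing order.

6, 9, 10

The 6 variables together cover exactly {6, 7, 9, 10, 11, 12} — 6 values for 6 variables — and 12 appears only in t5's list, so t5 = 12.
t1, t4, t6 between them cover only {6, 9, 10} — a naked triple. Remove those values from t2.
No further eliminations apply; t1 can still be any of 6, 9, 10.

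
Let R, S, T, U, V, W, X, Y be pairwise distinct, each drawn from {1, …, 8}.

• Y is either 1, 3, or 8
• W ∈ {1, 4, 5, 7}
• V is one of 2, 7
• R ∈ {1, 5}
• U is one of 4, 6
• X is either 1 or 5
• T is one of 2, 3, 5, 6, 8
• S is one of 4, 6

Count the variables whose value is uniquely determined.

The 2 variables R and X are confined to {1, 5}, which locks those values in; drop them from T, W, Y.
S and U between them cover only {4, 6} — a naked pair. Remove those values from T, W.
W must be 7 (only option left). Strike 7 from V.
V's domain is down to {2}, so V = 2. So T can't be 2.
Determined: V=2, W=7. The other variables each still have more than one consistent value. That makes 2.

2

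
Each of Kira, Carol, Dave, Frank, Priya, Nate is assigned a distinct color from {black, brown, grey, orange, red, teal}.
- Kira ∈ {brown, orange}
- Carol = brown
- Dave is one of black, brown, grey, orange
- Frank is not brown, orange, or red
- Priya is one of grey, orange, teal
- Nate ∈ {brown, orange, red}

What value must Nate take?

red

Carol must be brown (only option left). Strike brown from Kira, Dave, Nate.
Kira has just one choice, so Kira = orange. Remove orange from Dave, Priya, Nate.
So Nate = red.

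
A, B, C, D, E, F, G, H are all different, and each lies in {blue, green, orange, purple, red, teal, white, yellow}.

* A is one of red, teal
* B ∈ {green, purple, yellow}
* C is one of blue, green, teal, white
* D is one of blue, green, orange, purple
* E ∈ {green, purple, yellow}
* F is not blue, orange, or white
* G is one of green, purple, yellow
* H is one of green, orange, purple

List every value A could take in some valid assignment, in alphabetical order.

red, teal

Among the 8 variables, white fits only C (and all 8 values in {blue, green, orange, purple, red, teal, white, yellow} must be used), so C = white.
The 7 still-open variables draw from only 7 values {blue, green, orange, purple, red, teal, yellow}, so each is used; only D can be blue, hence D = blue.
Among the 6 still-open variables, orange fits only H (and all 6 values in {green, orange, purple, red, teal, yellow} must be used), so H = orange.
B, E, G between them cover only {green, purple, yellow} — a naked triple. Remove those values from F.
No further eliminations apply; A can still be any of red, teal.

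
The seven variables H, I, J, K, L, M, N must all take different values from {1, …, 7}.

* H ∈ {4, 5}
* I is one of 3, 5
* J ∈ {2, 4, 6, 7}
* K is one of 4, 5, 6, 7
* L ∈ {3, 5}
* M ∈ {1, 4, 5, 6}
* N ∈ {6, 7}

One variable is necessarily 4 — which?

H

Among the 7 variables, 1 fits only M (and all 7 values in {1, 2, 3, 4, 5, 6, 7} must be used), so M = 1.
Among the 6 still-open variables, 2 fits only J (and all 6 values in {2, 3, 4, 5, 6, 7} must be used), so J = 2.
The 2 variables I and L are confined to {3, 5}, which locks those values in; drop them from H, K.
So 4 goes to H.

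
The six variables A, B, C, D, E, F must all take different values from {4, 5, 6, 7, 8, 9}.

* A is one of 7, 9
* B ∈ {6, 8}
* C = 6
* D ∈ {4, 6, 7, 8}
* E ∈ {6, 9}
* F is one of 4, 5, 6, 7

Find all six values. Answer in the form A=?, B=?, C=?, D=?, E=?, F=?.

A=7, B=8, C=6, D=4, E=9, F=5

C has just one choice, so C = 6. So B, D, E, F can't be 6.
E must be 9 (only option left). Eliminate 9 elsewhere: A.
That leaves A = 7. Remove 7 from D, F.
B's domain is down to {8}, so B = 8. Eliminate 8 elsewhere: D.
D's domain is down to {4}, so D = 4. Strike 4 from F.
F's domain is down to {5}, so F = 5.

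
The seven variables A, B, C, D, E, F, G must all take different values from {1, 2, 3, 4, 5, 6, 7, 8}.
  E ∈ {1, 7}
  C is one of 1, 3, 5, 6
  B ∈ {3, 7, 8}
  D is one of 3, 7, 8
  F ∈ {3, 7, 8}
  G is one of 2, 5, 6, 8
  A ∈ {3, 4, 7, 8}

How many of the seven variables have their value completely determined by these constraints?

2

The 3 variables B, D, F are confined to {3, 7, 8}, which locks those values in; drop them from A, C, E, G.
A must be 4 (only option left).
That leaves E = 1. So C can't be 1.
Determined: A=4, E=1. The other variables each still have more than one consistent value. That makes 2.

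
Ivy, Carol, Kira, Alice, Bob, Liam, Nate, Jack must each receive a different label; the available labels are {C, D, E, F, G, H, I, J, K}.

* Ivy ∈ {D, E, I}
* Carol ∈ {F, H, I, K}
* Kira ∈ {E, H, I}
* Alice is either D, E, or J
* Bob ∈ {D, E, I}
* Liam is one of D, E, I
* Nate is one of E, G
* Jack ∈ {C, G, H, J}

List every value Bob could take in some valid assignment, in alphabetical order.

The 3 variables Ivy, Bob, Liam are confined to {D, E, I}, which locks those values in; drop them from Carol, Kira, Alice, Nate.
That leaves Kira = H. Eliminate H elsewhere: Carol, Jack.
Alice must be J (only option left). So Jack can't be J.
Nate's domain is down to {G}, so Nate = G. So Jack can't be G.
Jack's domain is down to {C}, so Jack = C.
No further eliminations apply; Bob can still be any of D, E, I.

D, E, I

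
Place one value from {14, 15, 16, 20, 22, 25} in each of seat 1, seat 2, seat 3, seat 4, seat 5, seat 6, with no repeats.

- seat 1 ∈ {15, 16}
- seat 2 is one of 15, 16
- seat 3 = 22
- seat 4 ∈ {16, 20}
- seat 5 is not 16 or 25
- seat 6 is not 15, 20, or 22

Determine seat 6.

25

seat 3 has just one choice, so seat 3 = 22. So seat 5 can't be 22.
The 5 still-open variables draw from only 5 values {14, 15, 16, 20, 25}, so each is used; only seat 6 can be 25, hence seat 6 = 25.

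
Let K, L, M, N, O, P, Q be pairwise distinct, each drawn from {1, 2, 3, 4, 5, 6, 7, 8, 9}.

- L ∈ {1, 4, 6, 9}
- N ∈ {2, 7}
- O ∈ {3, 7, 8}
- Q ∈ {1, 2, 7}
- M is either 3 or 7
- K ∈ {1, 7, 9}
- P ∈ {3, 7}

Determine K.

M and P between them cover only {3, 7} — a naked pair. Remove those values from K, N, O, Q.
N's domain is down to {2}, so N = 2. Eliminate 2 elsewhere: Q.
O's domain is down to {8}, so O = 8.
Q must be 1 (only option left). So K, L can't be 1.
So K = 9.

9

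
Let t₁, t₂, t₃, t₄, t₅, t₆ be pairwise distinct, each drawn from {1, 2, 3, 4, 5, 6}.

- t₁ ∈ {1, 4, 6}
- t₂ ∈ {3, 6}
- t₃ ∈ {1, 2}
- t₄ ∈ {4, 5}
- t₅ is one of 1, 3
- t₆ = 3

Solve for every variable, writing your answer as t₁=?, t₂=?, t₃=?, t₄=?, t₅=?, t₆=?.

t₁=4, t₂=6, t₃=2, t₄=5, t₅=1, t₆=3

t₆ has just one choice, so t₆ = 3. Remove 3 from t₂, t₅.
t₂'s domain is down to {6}, so t₂ = 6. Remove 6 from t₁.
t₅ has just one choice, so t₅ = 1. Strike 1 from t₁, t₃.
t₁ must be 4 (only option left). So t₄ can't be 4.
That leaves t₃ = 2.
That leaves t₄ = 5.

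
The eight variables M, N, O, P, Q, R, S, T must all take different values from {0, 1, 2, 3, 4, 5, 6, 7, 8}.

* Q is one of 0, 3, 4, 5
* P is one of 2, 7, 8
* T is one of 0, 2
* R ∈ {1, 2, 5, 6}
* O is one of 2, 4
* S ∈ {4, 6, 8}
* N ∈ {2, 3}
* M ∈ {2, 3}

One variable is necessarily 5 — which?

M and N between them cover only {2, 3} — a naked pair. Remove those values from O, P, Q, R, T.
O has just one choice, so O = 4. Remove 4 from Q, S.
T must be 0 (only option left). Strike 0 from Q.
So 5 goes to Q.

Q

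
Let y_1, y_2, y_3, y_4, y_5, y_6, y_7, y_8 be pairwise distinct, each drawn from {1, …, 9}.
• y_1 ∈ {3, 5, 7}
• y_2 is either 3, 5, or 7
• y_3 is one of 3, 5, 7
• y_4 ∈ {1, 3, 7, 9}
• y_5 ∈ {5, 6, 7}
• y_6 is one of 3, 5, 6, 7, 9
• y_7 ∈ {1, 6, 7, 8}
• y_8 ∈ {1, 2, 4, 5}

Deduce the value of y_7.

8

The 3 variables y_1, y_2, y_3 are confined to {3, 5, 7}, which locks those values in; drop them from y_4, y_5, y_6, y_7, y_8.
y_5 has just one choice, so y_5 = 6. So y_6, y_7 can't be 6.
y_6's domain is down to {9}, so y_6 = 9. Strike 9 from y_4.
y_4's domain is down to {1}, so y_4 = 1. Remove 1 from y_7, y_8.
So y_7 = 8.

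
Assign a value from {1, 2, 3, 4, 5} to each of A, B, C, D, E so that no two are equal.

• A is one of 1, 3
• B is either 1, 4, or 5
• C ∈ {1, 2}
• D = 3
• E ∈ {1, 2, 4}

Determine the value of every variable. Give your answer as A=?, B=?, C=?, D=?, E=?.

A=1, B=5, C=2, D=3, E=4

D has just one choice, so D = 3. Eliminate 3 elsewhere: A.
A must be 1 (only option left). Eliminate 1 elsewhere: B, C, E.
C's domain is down to {2}, so C = 2. So E can't be 2.
E has just one choice, so E = 4. Strike 4 from B.
B must be 5 (only option left).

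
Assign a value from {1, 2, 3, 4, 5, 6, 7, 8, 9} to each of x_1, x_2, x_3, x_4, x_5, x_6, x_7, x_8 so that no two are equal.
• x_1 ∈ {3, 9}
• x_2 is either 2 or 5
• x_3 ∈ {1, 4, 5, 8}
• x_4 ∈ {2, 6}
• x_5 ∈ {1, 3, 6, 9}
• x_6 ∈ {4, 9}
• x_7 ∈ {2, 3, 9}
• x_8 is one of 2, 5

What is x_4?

The 8 variables together cover exactly {1, 2, 3, 4, 5, 6, 8, 9} — 8 values for 8 variables — and 8 appears only in x_3's list, so x_3 = 8.
The 7 still-open variables draw from only 7 values {1, 2, 3, 4, 5, 6, 9}, so each is used; only x_5 can be 1, hence x_5 = 1.
The 6 still-open variables together cover exactly {2, 3, 4, 5, 6, 9} — 6 values for 6 variables — and 4 appears only in x_6's list, so x_6 = 4.
The 5 still-open variables draw from only 5 values {2, 3, 5, 6, 9}, so each is used; only x_4 can be 6, hence x_4 = 6.

6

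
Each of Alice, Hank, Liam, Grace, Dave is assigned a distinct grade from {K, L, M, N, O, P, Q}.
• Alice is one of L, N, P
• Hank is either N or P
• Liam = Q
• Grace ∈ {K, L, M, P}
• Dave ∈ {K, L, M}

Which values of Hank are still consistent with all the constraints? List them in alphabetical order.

Liam's domain is down to {Q}, so Liam = Q.
No further eliminations apply; Hank can still be any of N, P.

N, P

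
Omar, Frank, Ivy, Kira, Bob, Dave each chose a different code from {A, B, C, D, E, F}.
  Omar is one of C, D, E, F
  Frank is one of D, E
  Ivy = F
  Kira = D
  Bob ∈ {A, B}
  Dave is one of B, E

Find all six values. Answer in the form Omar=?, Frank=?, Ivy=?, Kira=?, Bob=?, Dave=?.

Omar=C, Frank=E, Ivy=F, Kira=D, Bob=A, Dave=B

Ivy must be F (only option left). Remove F from Omar.
Kira's domain is down to {D}, so Kira = D. Eliminate D elsewhere: Omar, Frank.
Frank has just one choice, so Frank = E. Remove E from Omar, Dave.
Dave must be B (only option left). Remove B from Bob.
Omar's domain is down to {C}, so Omar = C.
Bob's domain is down to {A}, so Bob = A.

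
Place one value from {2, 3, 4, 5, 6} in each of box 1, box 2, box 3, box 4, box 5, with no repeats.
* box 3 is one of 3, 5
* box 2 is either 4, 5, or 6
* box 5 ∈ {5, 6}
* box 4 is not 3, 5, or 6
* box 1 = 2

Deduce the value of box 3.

box 1's domain is down to {2}, so box 1 = 2. So box 4 can't be 2.
box 4's domain is down to {4}, so box 4 = 4. Strike 4 from box 2.
Among the 3 still-open variables, 3 fits only box 3 (and all 3 values in {3, 5, 6} must be used), so box 3 = 3.

3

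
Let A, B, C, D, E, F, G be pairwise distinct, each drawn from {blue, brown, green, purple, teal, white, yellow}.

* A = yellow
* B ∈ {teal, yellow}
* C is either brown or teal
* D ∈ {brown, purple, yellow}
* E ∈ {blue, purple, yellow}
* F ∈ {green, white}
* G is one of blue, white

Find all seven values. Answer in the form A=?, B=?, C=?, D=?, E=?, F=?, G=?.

A=yellow, B=teal, C=brown, D=purple, E=blue, F=green, G=white

A's domain is down to {yellow}, so A = yellow. Strike yellow from B, D, E.
B has just one choice, so B = teal. Eliminate teal elsewhere: C.
C has just one choice, so C = brown. Strike brown from D.
D's domain is down to {purple}, so D = purple. So E can't be purple.
E has just one choice, so E = blue. Strike blue from G.
G must be white (only option left). Strike white from F.
F's domain is down to {green}, so F = green.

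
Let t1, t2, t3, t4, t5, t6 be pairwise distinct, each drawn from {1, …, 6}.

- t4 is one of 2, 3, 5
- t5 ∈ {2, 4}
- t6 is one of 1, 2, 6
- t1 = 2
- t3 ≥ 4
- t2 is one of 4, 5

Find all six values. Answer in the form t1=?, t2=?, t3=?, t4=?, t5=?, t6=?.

t1=2, t2=5, t3=6, t4=3, t5=4, t6=1

t1's domain is down to {2}, so t1 = 2. So t4, t5, t6 can't be 2.
t5 has just one choice, so t5 = 4. So t2, t3 can't be 4.
t2 must be 5 (only option left). So t3, t4 can't be 5.
t3's domain is down to {6}, so t3 = 6. So t6 can't be 6.
t4 must be 3 (only option left).
t6 must be 1 (only option left).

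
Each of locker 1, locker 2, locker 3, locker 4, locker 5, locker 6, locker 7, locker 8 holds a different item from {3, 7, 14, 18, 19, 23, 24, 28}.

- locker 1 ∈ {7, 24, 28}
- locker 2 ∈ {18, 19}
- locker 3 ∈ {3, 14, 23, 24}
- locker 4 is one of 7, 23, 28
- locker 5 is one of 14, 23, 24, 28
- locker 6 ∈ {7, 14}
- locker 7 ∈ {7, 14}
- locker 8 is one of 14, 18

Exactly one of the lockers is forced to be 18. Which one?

locker 8

The 8 variables together cover exactly {3, 7, 14, 18, 19, 23, 24, 28} — 8 values for 8 variables — and 3 appears only in locker 3's list, so locker 3 = 3.
Among the 7 still-open variables, 19 fits only locker 2 (and all 7 values in {7, 14, 18, 19, 23, 24, 28} must be used), so locker 2 = 19.
The 6 still-open variables together cover exactly {7, 14, 18, 23, 24, 28} — 6 values for 6 variables — and 18 appears only in locker 8's list, so locker 8 = 18.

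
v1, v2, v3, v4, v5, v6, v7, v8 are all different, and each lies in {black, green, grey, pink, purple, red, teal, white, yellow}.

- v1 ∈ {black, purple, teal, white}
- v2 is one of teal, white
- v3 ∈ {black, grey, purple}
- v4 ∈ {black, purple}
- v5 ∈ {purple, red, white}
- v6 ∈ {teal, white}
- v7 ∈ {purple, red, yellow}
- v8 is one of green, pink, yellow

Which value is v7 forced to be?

yellow

v2 and v6 between them cover only {teal, white} — a naked pair. Remove those values from v1, v5.
v1 and v4 share exactly the 2 values {black, purple}; by pigeonhole those values go to them, so strike black, purple from v3, v5, v7.
v3 must be grey (only option left).
That leaves v5 = red. Eliminate red elsewhere: v7.
So v7 = yellow.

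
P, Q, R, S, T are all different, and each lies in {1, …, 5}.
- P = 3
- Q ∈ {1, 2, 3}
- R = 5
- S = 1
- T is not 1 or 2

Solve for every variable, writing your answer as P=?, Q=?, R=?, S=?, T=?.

P has just one choice, so P = 3. Eliminate 3 elsewhere: Q, T.
That leaves R = 5. Remove 5 from T.
S has just one choice, so S = 1. So Q can't be 1.
That leaves T = 4.
Q has just one choice, so Q = 2.

P=3, Q=2, R=5, S=1, T=4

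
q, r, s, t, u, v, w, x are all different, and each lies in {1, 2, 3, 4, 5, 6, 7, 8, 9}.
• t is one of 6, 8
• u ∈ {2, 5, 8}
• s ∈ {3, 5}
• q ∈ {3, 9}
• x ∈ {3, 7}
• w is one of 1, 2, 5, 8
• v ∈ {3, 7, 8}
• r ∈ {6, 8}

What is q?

The 8 variables draw from only 8 values {1, 2, 3, 5, 6, 7, 8, 9}, so each is used; only w can be 1, hence w = 1.
The 7 still-open variables draw from only 7 values {2, 3, 5, 6, 7, 8, 9}, so each is used; only u can be 2, hence u = 2.
The 6 still-open variables draw from only 6 values {3, 5, 6, 7, 8, 9}, so each is used; only s can be 5, hence s = 5.
The 5 still-open variables together cover exactly {3, 6, 7, 8, 9} — 5 values for 5 variables — and 9 appears only in q's list, so q = 9.

9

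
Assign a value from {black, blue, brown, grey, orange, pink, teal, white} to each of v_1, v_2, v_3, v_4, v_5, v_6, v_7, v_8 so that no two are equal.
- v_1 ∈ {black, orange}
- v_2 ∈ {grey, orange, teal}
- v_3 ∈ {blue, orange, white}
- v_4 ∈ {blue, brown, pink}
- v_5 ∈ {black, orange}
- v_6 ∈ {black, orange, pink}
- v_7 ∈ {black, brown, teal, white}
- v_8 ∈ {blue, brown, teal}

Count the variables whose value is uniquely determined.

2

The 8 variables together cover exactly {black, blue, brown, grey, orange, pink, teal, white} — 8 values for 8 variables — and grey appears only in v_2's list, so v_2 = grey.
The 2 variables v_1 and v_5 are confined to {black, orange}, which locks those values in; drop them from v_3, v_6, v_7.
That leaves v_6 = pink. So v_4 can't be pink.
Determined: v_2=grey, v_6=pink. The other variables each still have more than one consistent value. That makes 2.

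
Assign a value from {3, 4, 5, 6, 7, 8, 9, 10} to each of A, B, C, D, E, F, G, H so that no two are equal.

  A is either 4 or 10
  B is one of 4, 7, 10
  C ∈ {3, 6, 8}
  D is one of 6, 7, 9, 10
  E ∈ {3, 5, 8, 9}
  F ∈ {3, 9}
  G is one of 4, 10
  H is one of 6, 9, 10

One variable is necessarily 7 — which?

B

The 8 variables draw from only 8 values {3, 4, 5, 6, 7, 8, 9, 10}, so each is used; only E can be 5, hence E = 5.
The 7 still-open variables draw from only 7 values {3, 4, 6, 7, 8, 9, 10}, so each is used; only C can be 8, hence C = 8.
The 6 still-open variables draw from only 6 values {3, 4, 6, 7, 9, 10}, so each is used; only F can be 3, hence F = 3.
A and G between them cover only {4, 10} — a naked pair. Remove those values from B, D, H.
So 7 goes to B.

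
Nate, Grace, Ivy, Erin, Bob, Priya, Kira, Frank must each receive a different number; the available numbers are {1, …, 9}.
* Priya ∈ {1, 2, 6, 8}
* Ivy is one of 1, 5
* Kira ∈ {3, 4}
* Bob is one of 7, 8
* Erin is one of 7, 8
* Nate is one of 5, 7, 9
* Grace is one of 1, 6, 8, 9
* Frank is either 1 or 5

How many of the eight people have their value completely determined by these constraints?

Ivy and Frank share exactly the 2 values {1, 5}; by pigeonhole those values go to them, so strike 1, 5 from Nate, Grace, Priya.
Erin and Bob between them cover only {7, 8} — a naked pair. Remove those values from Nate, Grace, Priya.
That leaves Nate = 9. So Grace can't be 9.
Grace has just one choice, so Grace = 6. Remove 6 from Priya.
Priya must be 2 (only option left).
Determined: Nate=9, Grace=6, Priya=2. The other people each still have more than one consistent value. That makes 3.

3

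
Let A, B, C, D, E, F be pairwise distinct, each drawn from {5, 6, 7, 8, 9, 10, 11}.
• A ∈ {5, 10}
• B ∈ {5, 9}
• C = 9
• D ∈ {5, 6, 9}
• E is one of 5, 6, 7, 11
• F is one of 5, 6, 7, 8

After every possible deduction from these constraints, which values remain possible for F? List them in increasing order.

C must be 9 (only option left). Eliminate 9 elsewhere: B, D.
B must be 5 (only option left). Remove 5 from A, D, E, F.
That leaves D = 6. Remove 6 from E, F.
A's domain is down to {10}, so A = 10.
No further eliminations apply; F can still be any of 7, 8.

7, 8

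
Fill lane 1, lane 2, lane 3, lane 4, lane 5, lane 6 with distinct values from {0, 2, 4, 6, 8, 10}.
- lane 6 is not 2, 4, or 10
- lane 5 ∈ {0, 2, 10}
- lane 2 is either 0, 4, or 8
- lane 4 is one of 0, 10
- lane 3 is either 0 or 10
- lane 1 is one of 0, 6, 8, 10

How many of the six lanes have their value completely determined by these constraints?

2

Among the 6 variables, 2 fits only lane 5 (and all 6 values in {0, 2, 4, 6, 8, 10} must be used), so lane 5 = 2.
Among the 5 still-open variables, 4 fits only lane 2 (and all 5 values in {0, 4, 6, 8, 10} must be used), so lane 2 = 4.
lane 3 and lane 4 between them cover only {0, 10} — a naked pair. Remove those values from lane 1, lane 6.
Determined: lane 2=4, lane 5=2. The other lanes each still have more than one consistent value. That makes 2.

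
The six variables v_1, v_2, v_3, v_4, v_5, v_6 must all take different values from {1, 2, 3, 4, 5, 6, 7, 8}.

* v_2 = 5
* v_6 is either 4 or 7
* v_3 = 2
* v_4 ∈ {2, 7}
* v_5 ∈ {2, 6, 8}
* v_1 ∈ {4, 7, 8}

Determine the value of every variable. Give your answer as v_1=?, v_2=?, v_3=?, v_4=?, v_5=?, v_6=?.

v_2's domain is down to {5}, so v_2 = 5.
v_3's domain is down to {2}, so v_3 = 2. Strike 2 from v_4, v_5.
v_4 must be 7 (only option left). So v_1, v_6 can't be 7.
v_6's domain is down to {4}, so v_6 = 4. Eliminate 4 elsewhere: v_1.
v_1 has just one choice, so v_1 = 8. Remove 8 from v_5.
v_5's domain is down to {6}, so v_5 = 6.

v_1=8, v_2=5, v_3=2, v_4=7, v_5=6, v_6=4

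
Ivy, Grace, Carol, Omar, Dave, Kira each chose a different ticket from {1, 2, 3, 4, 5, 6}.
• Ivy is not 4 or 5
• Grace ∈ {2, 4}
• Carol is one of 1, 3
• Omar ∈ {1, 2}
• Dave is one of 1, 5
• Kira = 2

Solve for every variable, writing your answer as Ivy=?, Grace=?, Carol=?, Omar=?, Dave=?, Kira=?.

Ivy=6, Grace=4, Carol=3, Omar=1, Dave=5, Kira=2

Kira must be 2 (only option left). Eliminate 2 elsewhere: Ivy, Grace, Omar.
Grace has just one choice, so Grace = 4.
That leaves Omar = 1. So Ivy, Carol, Dave can't be 1.
Dave has just one choice, so Dave = 5.
Carol's domain is down to {3}, so Carol = 3. Strike 3 from Ivy.
Ivy must be 6 (only option left).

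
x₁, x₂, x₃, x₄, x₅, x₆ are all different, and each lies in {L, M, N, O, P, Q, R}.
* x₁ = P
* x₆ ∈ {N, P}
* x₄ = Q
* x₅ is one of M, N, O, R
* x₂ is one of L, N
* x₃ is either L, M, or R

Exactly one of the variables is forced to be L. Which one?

x₁ must be P (only option left). So x₆ can't be P.
That leaves x₄ = Q.
x₆ must be N (only option left). Remove N from x₂, x₅.
So L goes to x₂.

x₂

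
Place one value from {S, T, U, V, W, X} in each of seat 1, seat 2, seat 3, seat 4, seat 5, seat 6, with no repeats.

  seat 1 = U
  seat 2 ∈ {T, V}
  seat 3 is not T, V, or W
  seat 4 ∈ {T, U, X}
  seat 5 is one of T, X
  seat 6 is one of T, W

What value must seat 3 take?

S

seat 1 must be U (only option left). Remove U from seat 3, seat 4.
The 5 still-open variables together cover exactly {S, T, V, W, X} — 5 values for 5 variables — and S appears only in seat 3's list, so seat 3 = S.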